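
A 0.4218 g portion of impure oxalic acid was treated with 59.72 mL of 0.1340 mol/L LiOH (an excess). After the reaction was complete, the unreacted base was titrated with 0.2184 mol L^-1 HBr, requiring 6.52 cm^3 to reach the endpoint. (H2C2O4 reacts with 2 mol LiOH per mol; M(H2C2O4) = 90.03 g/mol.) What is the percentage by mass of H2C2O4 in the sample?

Total n(LiOH) added = 0.1340 x 0.05972 = 0.008002 mol.
n(HBr) used = 0.2184 x 0.006520 = 0.001424 mol, which equals the excess n(LiOH).
So n(LiOH) consumed by the sample = 0.008002 - 0.001424 = 0.006579 mol.
n(H2C2O4) = 0.006579 / 2 = 0.003289 mol.
mass H2C2O4 = 0.003289 x 90.03 = 0.2961 g, so %H2C2O4 = 0.2961/0.4218 x 100 = 70.2%.

70.2%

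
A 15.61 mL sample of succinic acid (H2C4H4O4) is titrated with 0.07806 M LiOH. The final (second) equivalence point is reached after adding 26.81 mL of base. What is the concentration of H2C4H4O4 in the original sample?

n(LiOH) = 0.07806 x 0.02681 = 0.002093 mol.
At the final (second) equivalence point, 2 mol OH^- react per mol H2C4H4O4, so n(H2C4H4O4) = 0.002093 / 2 = 0.001046 mol.
[H2C4H4O4] = 0.001046 / 0.01561 L = 0.0670 M.

0.0670 M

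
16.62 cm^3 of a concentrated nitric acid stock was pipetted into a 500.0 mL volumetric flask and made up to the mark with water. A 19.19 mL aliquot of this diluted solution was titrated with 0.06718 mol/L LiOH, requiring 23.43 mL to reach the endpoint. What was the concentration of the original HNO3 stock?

n(LiOH) = 0.06718 x 0.02343 = 0.001574 mol.
n(HNO3) in the aliquot = 0.001574 mol.
[diluted HNO3] = 0.001574 / 0.01919 = 0.08202 M.
Dilution factor = 500.0/16.62 = 30.08, so [stock] = 0.08202 x 30.08 = 2.47 M.

2.47 M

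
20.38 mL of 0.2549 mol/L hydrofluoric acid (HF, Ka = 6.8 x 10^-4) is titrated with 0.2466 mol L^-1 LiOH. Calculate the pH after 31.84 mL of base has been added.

n(acid) = 0.2549 x 0.02038 = 0.005195 mol; n(LiOH) added = 0.2466 x 0.03184 = 0.007852 mol.
Base is in excess by 0.007852 - 0.005195 = 0.002657 mol in a total volume of 0.05222 L.
[OH^-] = 0.002657/0.05222 = 0.05088 M, so pOH = 1.29 and pH = 14.00 - 1.29 = 12.71.

12.71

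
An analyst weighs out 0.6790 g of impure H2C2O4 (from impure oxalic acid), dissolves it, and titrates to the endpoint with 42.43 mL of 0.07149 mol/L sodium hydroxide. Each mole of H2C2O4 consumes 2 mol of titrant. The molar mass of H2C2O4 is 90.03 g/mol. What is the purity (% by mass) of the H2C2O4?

n(NaOH) = 0.07149 x 0.04243 = 0.003033 mol.
n(H2C2O4) = 0.003033 / 2 = 0.001517 mol.
mass of H2C2O4 = 0.001517 x 90.03 = 0.1365 g.
% purity = 0.1365 / 0.6790 x 100 = 20.1%.

20.1%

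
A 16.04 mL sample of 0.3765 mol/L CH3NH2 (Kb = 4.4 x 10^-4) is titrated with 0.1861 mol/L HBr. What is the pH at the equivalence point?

n(CH3NH2) = 0.3765 x 0.01604 = 0.006039 mol; V(HBr) at equivalence = 0.006039/0.1861 = 0.03245 L.
At equivalence the base is fully converted to CH3NH3+; total volume = 0.04849 L, so [CH3NH3+] = 0.006039/0.04849 = 0.1245 M.
Ka(CH3NH3+) = Kw/Kb = 1.0e-14 / 4.4 x 10^-4 = 2.27e-11.
[H^+] = sqrt(Ka x [CH3NH3+]) = sqrt(2.27e-11 x 0.1245) = 1.68e-6 M.
pH = -log(1.68e-6) = 5.77.

5.77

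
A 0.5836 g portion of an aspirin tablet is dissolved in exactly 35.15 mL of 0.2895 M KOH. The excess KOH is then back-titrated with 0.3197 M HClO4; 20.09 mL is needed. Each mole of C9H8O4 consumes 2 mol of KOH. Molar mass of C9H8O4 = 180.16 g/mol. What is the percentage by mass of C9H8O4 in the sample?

57.9%

Total n(KOH) added = 0.2895 x 0.03515 = 0.01018 mol.
n(HClO4) used = 0.3197 x 0.02009 = 0.006423 mol, which equals the excess n(KOH).
So n(KOH) consumed by the sample = 0.01018 - 0.006423 = 0.003753 mol.
n(C9H8O4) = 0.003753 / 2 = 0.001877 mol.
mass C9H8O4 = 0.001877 x 180.16 = 0.3381 g, so %C9H8O4 = 0.3381/0.5836 x 100 = 57.9%.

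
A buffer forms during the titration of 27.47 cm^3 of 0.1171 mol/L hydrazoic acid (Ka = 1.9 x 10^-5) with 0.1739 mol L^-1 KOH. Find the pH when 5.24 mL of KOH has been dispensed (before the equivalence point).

Initial n(HN3) = 0.1171 x 0.02747 = 0.003217 mol.
n(KOH) added = 0.1739 x 0.005240 = 0.0009112 mol, converting that many moles of HN3 to N3-.
Remaining n(HN3) = 0.002306 mol; n(N3-) = 0.0009112 mol.
By Henderson-Hasselbalch, pH = pKa + log([A^-]/[HA]) = 4.72 + log(0.0009112/0.002306) = 4.72 + (-0.40) = 4.32.

4.32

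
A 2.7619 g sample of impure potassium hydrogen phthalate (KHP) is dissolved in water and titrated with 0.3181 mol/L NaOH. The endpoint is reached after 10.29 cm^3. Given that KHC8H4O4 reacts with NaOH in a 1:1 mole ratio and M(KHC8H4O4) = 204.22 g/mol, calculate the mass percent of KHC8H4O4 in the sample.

24.2%

n(NaOH) = 0.3181 x 0.01029 = 0.003273 mol.
n(KHC8H4O4) = 0.003273 / 1 = 0.003273 mol.
mass of KHC8H4O4 = 0.003273 x 204.22 = 0.6685 g.
% purity = 0.6685 / 2.7619 x 100 = 24.2%.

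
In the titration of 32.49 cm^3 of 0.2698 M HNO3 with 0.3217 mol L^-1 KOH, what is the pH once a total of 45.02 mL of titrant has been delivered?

n(acid) = 0.2698 x 0.03249 = 0.008766 mol; n(KOH) added = 0.3217 x 0.04502 = 0.01448 mol.
Base is in excess by 0.01448 - 0.008766 = 0.005717 mol in a total volume of 0.07751 L.
[OH^-] = 0.005717/0.07751 = 0.07376 M, so pOH = 1.13 and pH = 14.00 - 1.13 = 12.87.

12.87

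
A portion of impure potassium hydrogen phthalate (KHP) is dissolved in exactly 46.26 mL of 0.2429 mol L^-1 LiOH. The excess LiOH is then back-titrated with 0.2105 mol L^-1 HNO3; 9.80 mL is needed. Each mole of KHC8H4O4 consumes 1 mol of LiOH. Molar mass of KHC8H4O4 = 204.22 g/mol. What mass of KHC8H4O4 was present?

1.87 g

Total n(LiOH) added = 0.2429 x 0.04626 = 0.01124 mol.
n(HNO3) used = 0.2105 x 0.009800 = 0.002063 mol, which equals the excess n(LiOH).
So n(LiOH) consumed by the sample = 0.01124 - 0.002063 = 0.009174 mol.
n(KHC8H4O4) = 0.009174 / 1 = 0.009174 mol.
mass = 0.009174 mol x 204.22 g/mol = 1.87 g.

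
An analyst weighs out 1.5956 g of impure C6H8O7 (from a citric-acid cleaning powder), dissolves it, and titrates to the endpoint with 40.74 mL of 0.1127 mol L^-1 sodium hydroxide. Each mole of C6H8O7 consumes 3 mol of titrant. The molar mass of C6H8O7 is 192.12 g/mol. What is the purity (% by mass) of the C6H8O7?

n(NaOH) = 0.1127 x 0.04074 = 0.004591 mol.
n(C6H8O7) = 0.004591 / 3 = 0.001530 mol.
mass of C6H8O7 = 0.001530 x 192.12 = 0.2940 g.
% purity = 0.2940 / 1.5956 x 100 = 18.4%.

18.4%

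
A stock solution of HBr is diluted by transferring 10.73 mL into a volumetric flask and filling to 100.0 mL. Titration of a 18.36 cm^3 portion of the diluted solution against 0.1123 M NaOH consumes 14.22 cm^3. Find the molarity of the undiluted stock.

0.811 M

n(NaOH) = 0.1123 x 0.01422 = 0.001597 mol.
n(HBr) in the aliquot = 0.001597 mol.
[diluted HBr] = 0.001597 / 0.01836 = 0.08698 M.
Dilution factor = 100.0/10.73 = 9.320, so [stock] = 0.08698 x 9.320 = 0.811 M.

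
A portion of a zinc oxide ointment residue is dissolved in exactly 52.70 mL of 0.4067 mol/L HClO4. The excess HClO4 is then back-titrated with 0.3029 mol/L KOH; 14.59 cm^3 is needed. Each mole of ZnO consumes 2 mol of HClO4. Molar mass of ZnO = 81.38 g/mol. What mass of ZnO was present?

0.692 g

Total n(HClO4) added = 0.4067 x 0.05270 = 0.02143 mol.
n(KOH) used = 0.3029 x 0.01459 = 0.004419 mol, which equals the excess n(HClO4).
So n(HClO4) consumed by the sample = 0.02143 - 0.004419 = 0.01701 mol.
n(ZnO) = 0.01701 / 2 = 0.008507 mol.
mass = 0.008507 mol x 81.38 g/mol = 0.692 g.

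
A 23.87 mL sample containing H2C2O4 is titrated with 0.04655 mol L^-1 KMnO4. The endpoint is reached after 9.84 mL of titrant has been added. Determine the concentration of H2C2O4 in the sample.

n(KMnO4) = 0.04655 x 0.009840 = 0.0004581 mol.
From the balanced equation, 2 mol KMnO4 reacts with 5 mol H2C2O4, so n(H2C2O4) = 0.0004581 x 5/2 = 0.001145 mol.
[H2C2O4] = 0.001145 / 0.02387 L = 0.0480 M.

0.0480 M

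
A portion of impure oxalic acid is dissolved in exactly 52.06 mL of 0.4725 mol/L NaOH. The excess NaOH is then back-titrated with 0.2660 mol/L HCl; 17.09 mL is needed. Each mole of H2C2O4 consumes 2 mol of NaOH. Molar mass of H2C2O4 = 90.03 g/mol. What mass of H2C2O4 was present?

0.903 g

Total n(NaOH) added = 0.4725 x 0.05206 = 0.02460 mol.
n(HCl) used = 0.2660 x 0.01709 = 0.004546 mol, which equals the excess n(NaOH).
So n(NaOH) consumed by the sample = 0.02460 - 0.004546 = 0.02005 mol.
n(H2C2O4) = 0.02005 / 2 = 0.01003 mol.
mass = 0.01003 mol x 90.03 g/mol = 0.903 g.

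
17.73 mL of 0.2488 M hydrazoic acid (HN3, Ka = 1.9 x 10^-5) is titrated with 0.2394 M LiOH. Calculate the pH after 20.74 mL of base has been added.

12.16

n(acid) = 0.2488 x 0.01773 = 0.004411 mol; n(LiOH) added = 0.2394 x 0.02074 = 0.004965 mol.
Base is in excess by 0.004965 - 0.004411 = 0.0005539 mol in a total volume of 0.03847 L.
[OH^-] = 0.0005539/0.03847 = 0.01440 M, so pOH = 1.84 and pH = 14.00 - 1.84 = 12.16.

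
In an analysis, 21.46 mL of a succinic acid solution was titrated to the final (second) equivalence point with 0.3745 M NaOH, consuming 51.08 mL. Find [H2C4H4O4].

n(NaOH) = 0.3745 x 0.05108 = 0.01913 mol.
At the final (second) equivalence point, 2 mol OH^- react per mol H2C4H4O4, so n(H2C4H4O4) = 0.01913 / 2 = 0.009565 mol.
[H2C4H4O4] = 0.009565 / 0.02146 L = 0.446 M.

0.446 M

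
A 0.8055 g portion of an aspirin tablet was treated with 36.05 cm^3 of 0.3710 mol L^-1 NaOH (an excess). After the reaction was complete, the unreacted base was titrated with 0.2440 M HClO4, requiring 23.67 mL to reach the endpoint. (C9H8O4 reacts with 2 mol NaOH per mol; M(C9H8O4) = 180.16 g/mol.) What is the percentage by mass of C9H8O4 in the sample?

Total n(NaOH) added = 0.3710 x 0.03605 = 0.01337 mol.
n(HClO4) used = 0.2440 x 0.02367 = 0.005775 mol, which equals the excess n(NaOH).
So n(NaOH) consumed by the sample = 0.01337 - 0.005775 = 0.007599 mol.
n(C9H8O4) = 0.007599 / 2 = 0.003800 mol.
mass C9H8O4 = 0.003800 x 180.16 = 0.6845 g, so %C9H8O4 = 0.6845/0.8055 x 100 = 85.0%.

85.0%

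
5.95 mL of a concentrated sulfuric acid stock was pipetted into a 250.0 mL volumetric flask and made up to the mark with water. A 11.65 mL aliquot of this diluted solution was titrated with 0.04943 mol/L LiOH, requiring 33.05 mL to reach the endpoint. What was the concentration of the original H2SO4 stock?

2.95 M

n(LiOH) = 0.04943 x 0.03305 = 0.001634 mol.
n(H2SO4) in the aliquot = 0.001634 x 1/2 = 0.0008168 mol.
[diluted H2SO4] = 0.0008168 / 0.01165 = 0.07011 M.
Dilution factor = 250.0/5.950 = 42.02, so [stock] = 0.07011 x 42.02 = 2.95 M.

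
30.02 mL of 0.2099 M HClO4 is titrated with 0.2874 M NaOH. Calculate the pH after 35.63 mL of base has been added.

12.78

n(acid) = 0.2099 x 0.03002 = 0.006301 mol; n(NaOH) added = 0.2874 x 0.03563 = 0.01024 mol.
Base is in excess by 0.01024 - 0.006301 = 0.003939 mol in a total volume of 0.06565 L.
[OH^-] = 0.003939/0.06565 = 0.06000 M, so pOH = 1.22 and pH = 14.00 - 1.22 = 12.78.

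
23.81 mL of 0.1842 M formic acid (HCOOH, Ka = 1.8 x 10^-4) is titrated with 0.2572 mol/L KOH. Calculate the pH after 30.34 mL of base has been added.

n(acid) = 0.1842 x 0.02381 = 0.004386 mol; n(KOH) added = 0.2572 x 0.03034 = 0.007803 mol.
Base is in excess by 0.007803 - 0.004386 = 0.003418 mol in a total volume of 0.05415 L.
[OH^-] = 0.003418/0.05415 = 0.06311 M, so pOH = 1.20 and pH = 14.00 - 1.20 = 12.80.

12.80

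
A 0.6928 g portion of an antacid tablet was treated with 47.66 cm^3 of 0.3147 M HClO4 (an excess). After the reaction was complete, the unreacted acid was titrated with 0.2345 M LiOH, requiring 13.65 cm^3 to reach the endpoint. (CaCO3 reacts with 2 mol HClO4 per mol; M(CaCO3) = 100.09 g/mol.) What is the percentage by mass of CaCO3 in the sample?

Total n(HClO4) added = 0.3147 x 0.04766 = 0.01500 mol.
n(LiOH) used = 0.2345 x 0.01365 = 0.003201 mol, which equals the excess n(HClO4).
So n(HClO4) consumed by the sample = 0.01500 - 0.003201 = 0.01180 mol.
n(CaCO3) = 0.01180 / 2 = 0.005899 mol.
mass CaCO3 = 0.005899 x 100.09 = 0.5904 g, so %CaCO3 = 0.5904/0.6928 x 100 = 85.2%.

85.2%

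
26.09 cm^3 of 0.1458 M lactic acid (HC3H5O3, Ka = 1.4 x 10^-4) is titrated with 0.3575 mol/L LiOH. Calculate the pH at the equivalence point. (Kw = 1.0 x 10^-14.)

n(HC3H5O3) = 0.1458 x 0.02609 = 0.003804 mol; V(LiOH) at equivalence = 0.003804/0.3575 = 0.01064 L.
At equivalence all the acid is converted to C3H5O3-; total volume = 0.02609 + 0.01064 = 0.03673 L, so [C3H5O3-] = 0.003804/0.03673 = 0.1036 M.
Kb = Kw/Ka = 1.0e-14 / 1.4 x 10^-4 = 7.14e-11.
[OH^-] = sqrt(Kb x [C3H5O3-]) = sqrt(7.14e-11 x 0.1036) = 2.72e-6 M.
pOH = 5.57, so pH = 14.00 - 5.57 = 8.43.

8.43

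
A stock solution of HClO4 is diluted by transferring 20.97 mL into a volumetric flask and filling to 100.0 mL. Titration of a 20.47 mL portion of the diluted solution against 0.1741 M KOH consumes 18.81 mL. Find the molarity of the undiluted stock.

n(KOH) = 0.1741 x 0.01881 = 0.003275 mol.
n(HClO4) in the aliquot = 0.003275 mol.
[diluted HClO4] = 0.003275 / 0.02047 = 0.1600 M.
Dilution factor = 100.0/20.97 = 4.769, so [stock] = 0.1600 x 4.769 = 0.763 M.

0.763 M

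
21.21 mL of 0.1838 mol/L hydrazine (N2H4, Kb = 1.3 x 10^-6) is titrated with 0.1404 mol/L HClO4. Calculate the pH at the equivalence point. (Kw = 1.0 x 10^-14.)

n(N2H4) = 0.1838 x 0.02121 = 0.003898 mol; V(HClO4) at equivalence = 0.003898/0.1404 = 0.02777 L.
At equivalence the base is fully converted to N2H5+; total volume = 0.04898 L, so [N2H5+] = 0.003898/0.04898 = 0.07960 M.
Ka(N2H5+) = Kw/Kb = 1.0e-14 / 1.3 x 10^-6 = 7.69e-9.
[H^+] = sqrt(Ka x [N2H5+]) = sqrt(7.69e-9 x 0.07960) = 2.47e-5 M.
pH = -log(2.47e-5) = 4.61.

4.61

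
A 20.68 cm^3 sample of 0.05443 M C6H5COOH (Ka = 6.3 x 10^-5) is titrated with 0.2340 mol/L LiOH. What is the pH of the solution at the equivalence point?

8.42

n(C6H5COOH) = 0.05443 x 0.02068 = 0.001126 mol; V(LiOH) at equivalence = 0.001126/0.2340 = 0.004810 L.
At equivalence all the acid is converted to C6H5COO-; total volume = 0.02068 + 0.004810 = 0.02549 L, so [C6H5COO-] = 0.001126/0.02549 = 0.04416 M.
Kb = Kw/Ka = 1.0e-14 / 6.3 x 10^-5 = 1.59e-10.
[OH^-] = sqrt(Kb x [C6H5COO-]) = sqrt(1.59e-10 x 0.04416) = 2.65e-6 M.
pOH = 5.58, so pH = 14.00 - 5.58 = 8.42.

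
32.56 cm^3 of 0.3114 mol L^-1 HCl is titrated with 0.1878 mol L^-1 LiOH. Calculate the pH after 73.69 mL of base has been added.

n(acid) = 0.3114 x 0.03256 = 0.01014 mol; n(LiOH) added = 0.1878 x 0.07369 = 0.01384 mol.
Base is in excess by 0.01384 - 0.01014 = 0.003700 mol in a total volume of 0.1062 L.
[OH^-] = 0.003700/0.1062 = 0.03482 M, so pOH = 1.46 and pH = 14.00 - 1.46 = 12.54.

12.54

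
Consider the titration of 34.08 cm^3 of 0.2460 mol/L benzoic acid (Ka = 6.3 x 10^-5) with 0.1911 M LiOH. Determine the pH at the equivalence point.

n(C6H5COOH) = 0.2460 x 0.03408 = 0.008384 mol; V(LiOH) at equivalence = 0.008384/0.1911 = 0.04387 L.
At equivalence all the acid is converted to C6H5COO-; total volume = 0.03408 + 0.04387 = 0.07795 L, so [C6H5COO-] = 0.008384/0.07795 = 0.1076 M.
Kb = Kw/Ka = 1.0e-14 / 6.3 x 10^-5 = 1.59e-10.
[OH^-] = sqrt(Kb x [C6H5COO-]) = sqrt(1.59e-10 x 0.1076) = 4.13e-6 M.
pOH = 5.38, so pH = 14.00 - 5.38 = 8.62.

8.62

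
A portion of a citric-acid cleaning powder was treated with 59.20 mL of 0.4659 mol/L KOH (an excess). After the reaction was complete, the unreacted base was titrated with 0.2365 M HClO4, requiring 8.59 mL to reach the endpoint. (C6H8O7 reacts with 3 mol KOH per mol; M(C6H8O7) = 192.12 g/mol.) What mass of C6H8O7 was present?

1.64 g

Total n(KOH) added = 0.4659 x 0.05920 = 0.02758 mol.
n(HClO4) used = 0.2365 x 0.008590 = 0.002032 mol, which equals the excess n(KOH).
So n(KOH) consumed by the sample = 0.02758 - 0.002032 = 0.02555 mol.
n(C6H8O7) = 0.02555 / 3 = 0.008517 mol.
mass = 0.008517 mol x 192.12 g/mol = 1.64 g.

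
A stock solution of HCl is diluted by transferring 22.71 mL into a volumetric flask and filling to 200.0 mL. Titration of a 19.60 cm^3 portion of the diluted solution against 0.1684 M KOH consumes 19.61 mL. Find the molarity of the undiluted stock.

n(KOH) = 0.1684 x 0.01961 = 0.003302 mol.
n(HCl) in the aliquot = 0.003302 mol.
[diluted HCl] = 0.003302 / 0.01960 = 0.1685 M.
Dilution factor = 200.0/22.71 = 8.807, so [stock] = 0.1685 x 8.807 = 1.48 M.

1.48 M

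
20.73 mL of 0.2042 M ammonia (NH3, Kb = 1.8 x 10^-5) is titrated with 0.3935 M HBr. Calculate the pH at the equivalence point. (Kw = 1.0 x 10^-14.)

5.06

n(NH3) = 0.2042 x 0.02073 = 0.004233 mol; V(HBr) at equivalence = 0.004233/0.3935 = 0.01076 L.
At equivalence the base is fully converted to NH4+; total volume = 0.03149 L, so [NH4+] = 0.004233/0.03149 = 0.1344 M.
Ka(NH4+) = Kw/Kb = 1.0e-14 / 1.8 x 10^-5 = 5.56e-10.
[H^+] = sqrt(Ka x [NH4+]) = sqrt(5.56e-10 x 0.1344) = 8.64e-6 M.
pH = -log(8.64e-6) = 5.06.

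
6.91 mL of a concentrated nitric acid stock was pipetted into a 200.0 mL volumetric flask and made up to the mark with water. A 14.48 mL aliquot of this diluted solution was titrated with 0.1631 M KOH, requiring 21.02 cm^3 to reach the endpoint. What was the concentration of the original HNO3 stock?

n(KOH) = 0.1631 x 0.02102 = 0.003428 mol.
n(HNO3) in the aliquot = 0.003428 mol.
[diluted HNO3] = 0.003428 / 0.01448 = 0.2368 M.
Dilution factor = 200.0/6.910 = 28.94, so [stock] = 0.2368 x 28.94 = 6.85 M.

6.85 M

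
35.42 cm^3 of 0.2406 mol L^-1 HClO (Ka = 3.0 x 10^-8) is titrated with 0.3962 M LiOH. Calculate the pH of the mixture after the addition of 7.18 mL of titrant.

7.22

Initial n(HClO) = 0.2406 x 0.03542 = 0.008522 mol.
n(LiOH) added = 0.3962 x 0.007180 = 0.002845 mol, converting that many moles of HClO to ClO-.
Remaining n(HClO) = 0.005677 mol; n(ClO-) = 0.002845 mol.
By Henderson-Hasselbalch, pH = pKa + log([A^-]/[HA]) = 7.52 + log(0.002845/0.005677) = 7.52 + (-0.30) = 7.22.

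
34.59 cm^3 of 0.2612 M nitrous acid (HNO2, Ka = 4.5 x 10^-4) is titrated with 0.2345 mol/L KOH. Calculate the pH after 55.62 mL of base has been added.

n(acid) = 0.2612 x 0.03459 = 0.009035 mol; n(KOH) added = 0.2345 x 0.05562 = 0.01304 mol.
Base is in excess by 0.01304 - 0.009035 = 0.004008 mol in a total volume of 0.09021 L.
[OH^-] = 0.004008/0.09021 = 0.04443 M, so pOH = 1.35 and pH = 14.00 - 1.35 = 12.65.

12.65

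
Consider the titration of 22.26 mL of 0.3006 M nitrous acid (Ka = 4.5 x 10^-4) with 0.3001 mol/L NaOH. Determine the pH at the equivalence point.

n(HNO2) = 0.3006 x 0.02226 = 0.006691 mol; V(NaOH) at equivalence = 0.006691/0.3001 = 0.02230 L.
At equivalence all the acid is converted to NO2-; total volume = 0.02226 + 0.02230 = 0.04456 L, so [NO2-] = 0.006691/0.04456 = 0.1502 M.
Kb = Kw/Ka = 1.0e-14 / 4.5 x 10^-4 = 2.22e-11.
[OH^-] = sqrt(Kb x [NO2-]) = sqrt(2.22e-11 x 0.1502) = 1.83e-6 M.
pOH = 5.74, so pH = 14.00 - 5.74 = 8.26.

8.26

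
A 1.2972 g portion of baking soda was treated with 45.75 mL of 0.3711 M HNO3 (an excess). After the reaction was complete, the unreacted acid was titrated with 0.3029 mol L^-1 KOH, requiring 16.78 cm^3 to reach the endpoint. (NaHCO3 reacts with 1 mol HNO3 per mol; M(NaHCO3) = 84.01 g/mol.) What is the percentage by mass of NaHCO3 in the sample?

Total n(HNO3) added = 0.3711 x 0.04575 = 0.01698 mol.
n(KOH) used = 0.3029 x 0.01678 = 0.005083 mol, which equals the excess n(HNO3).
So n(HNO3) consumed by the sample = 0.01698 - 0.005083 = 0.01190 mol.
n(NaHCO3) = 0.01190 / 1 = 0.01190 mol.
mass NaHCO3 = 0.01190 x 84.01 = 0.9993 g, so %NaHCO3 = 0.9993/1.2972 x 100 = 77.0%.

77.0%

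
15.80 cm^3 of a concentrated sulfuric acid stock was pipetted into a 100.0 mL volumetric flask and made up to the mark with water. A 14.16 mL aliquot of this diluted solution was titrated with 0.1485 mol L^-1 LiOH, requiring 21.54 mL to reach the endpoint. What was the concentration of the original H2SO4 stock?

0.715 M

n(LiOH) = 0.1485 x 0.02154 = 0.003199 mol.
n(H2SO4) in the aliquot = 0.003199 x 1/2 = 0.001599 mol.
[diluted H2SO4] = 0.001599 / 0.01416 = 0.1129 M.
Dilution factor = 100.0/15.80 = 6.329, so [stock] = 0.1129 x 6.329 = 0.715 M.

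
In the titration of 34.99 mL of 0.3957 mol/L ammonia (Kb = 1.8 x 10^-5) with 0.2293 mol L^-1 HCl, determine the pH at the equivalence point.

5.05

n(NH3) = 0.3957 x 0.03499 = 0.01385 mol; V(HCl) at equivalence = 0.01385/0.2293 = 0.06038 L.
At equivalence the base is fully converted to NH4+; total volume = 0.09537 L, so [NH4+] = 0.01385/0.09537 = 0.1452 M.
Ka(NH4+) = Kw/Kb = 1.0e-14 / 1.8 x 10^-5 = 5.56e-10.
[H^+] = sqrt(Ka x [NH4+]) = sqrt(5.56e-10 x 0.1452) = 8.98e-6 M.
pH = -log(8.98e-6) = 5.05.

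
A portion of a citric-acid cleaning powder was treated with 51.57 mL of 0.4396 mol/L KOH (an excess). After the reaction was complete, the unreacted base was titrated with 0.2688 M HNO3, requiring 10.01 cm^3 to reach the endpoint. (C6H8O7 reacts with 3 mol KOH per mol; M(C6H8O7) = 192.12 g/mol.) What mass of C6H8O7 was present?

Total n(KOH) added = 0.4396 x 0.05157 = 0.02267 mol.
n(HNO3) used = 0.2688 x 0.01001 = 0.002691 mol, which equals the excess n(KOH).
So n(KOH) consumed by the sample = 0.02267 - 0.002691 = 0.01998 mol.
n(C6H8O7) = 0.01998 / 3 = 0.006660 mol.
mass = 0.006660 mol x 192.12 g/mol = 1.28 g.

1.28 g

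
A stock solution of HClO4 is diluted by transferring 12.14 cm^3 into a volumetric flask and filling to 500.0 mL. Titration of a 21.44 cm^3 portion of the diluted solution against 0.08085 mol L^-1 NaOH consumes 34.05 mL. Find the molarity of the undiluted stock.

n(NaOH) = 0.08085 x 0.03405 = 0.002753 mol.
n(HClO4) in the aliquot = 0.002753 mol.
[diluted HClO4] = 0.002753 / 0.02144 = 0.1284 M.
Dilution factor = 500.0/12.14 = 41.19, so [stock] = 0.1284 x 41.19 = 5.29 M.

5.29 M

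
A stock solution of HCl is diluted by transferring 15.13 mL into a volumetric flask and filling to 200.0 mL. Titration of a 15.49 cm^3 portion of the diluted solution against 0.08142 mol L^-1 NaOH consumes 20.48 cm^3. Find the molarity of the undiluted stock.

n(NaOH) = 0.08142 x 0.02048 = 0.001667 mol.
n(HCl) in the aliquot = 0.001667 mol.
[diluted HCl] = 0.001667 / 0.01549 = 0.1076 M.
Dilution factor = 200.0/15.13 = 13.22, so [stock] = 0.1076 x 13.22 = 1.42 M.

1.42 M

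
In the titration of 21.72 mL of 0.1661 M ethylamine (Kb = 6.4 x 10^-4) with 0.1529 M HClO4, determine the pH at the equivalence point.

n(C2H5NH2) = 0.1661 x 0.02172 = 0.003608 mol; V(HClO4) at equivalence = 0.003608/0.1529 = 0.02360 L.
At equivalence the base is fully converted to C2H5NH3+; total volume = 0.04532 L, so [C2H5NH3+] = 0.003608/0.04532 = 0.07961 M.
Ka(C2H5NH3+) = Kw/Kb = 1.0e-14 / 6.4 x 10^-4 = 1.56e-11.
[H^+] = sqrt(Ka x [C2H5NH3+]) = sqrt(1.56e-11 x 0.07961) = 1.12e-6 M.
pH = -log(1.12e-6) = 5.95.

5.95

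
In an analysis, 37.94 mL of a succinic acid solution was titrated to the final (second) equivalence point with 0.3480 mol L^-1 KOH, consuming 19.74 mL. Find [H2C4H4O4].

0.0905 M

n(KOH) = 0.3480 x 0.01974 = 0.006870 mol.
At the final (second) equivalence point, 2 mol OH^- react per mol H2C4H4O4, so n(H2C4H4O4) = 0.006870 / 2 = 0.003435 mol.
[H2C4H4O4] = 0.003435 / 0.03794 L = 0.0905 M.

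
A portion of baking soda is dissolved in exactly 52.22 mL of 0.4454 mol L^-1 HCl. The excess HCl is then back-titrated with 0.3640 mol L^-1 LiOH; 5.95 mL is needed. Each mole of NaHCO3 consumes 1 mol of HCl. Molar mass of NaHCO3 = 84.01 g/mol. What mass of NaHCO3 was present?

Total n(HCl) added = 0.4454 x 0.05222 = 0.02326 mol.
n(LiOH) used = 0.3640 x 0.005950 = 0.002166 mol, which equals the excess n(HCl).
So n(HCl) consumed by the sample = 0.02326 - 0.002166 = 0.02109 mol.
n(NaHCO3) = 0.02109 / 1 = 0.02109 mol.
mass = 0.02109 mol x 84.01 g/mol = 1.77 g.

1.77 g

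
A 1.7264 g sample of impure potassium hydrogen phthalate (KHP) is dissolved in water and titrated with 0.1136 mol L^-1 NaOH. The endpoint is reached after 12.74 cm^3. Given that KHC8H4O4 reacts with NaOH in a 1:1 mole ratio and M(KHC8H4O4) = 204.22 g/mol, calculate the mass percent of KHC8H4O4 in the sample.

n(NaOH) = 0.1136 x 0.01274 = 0.001447 mol.
n(KHC8H4O4) = 0.001447 / 1 = 0.001447 mol.
mass of KHC8H4O4 = 0.001447 x 204.22 = 0.2956 g.
% purity = 0.2956 / 1.7264 x 100 = 17.1%.

17.1%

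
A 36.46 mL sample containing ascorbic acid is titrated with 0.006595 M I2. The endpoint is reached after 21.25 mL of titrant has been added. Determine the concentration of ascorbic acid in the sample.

0.00384 M

n(I2) = 0.006595 x 0.02125 = 0.0001401 mol.
From the balanced equation, 1 mol I2 reacts with 1 mol ascorbic acid, so n(ascorbic acid) = 0.0001401 x 1/1 = 0.0001401 mol.
[ascorbic acid] = 0.0001401 / 0.03646 L = 0.00384 M.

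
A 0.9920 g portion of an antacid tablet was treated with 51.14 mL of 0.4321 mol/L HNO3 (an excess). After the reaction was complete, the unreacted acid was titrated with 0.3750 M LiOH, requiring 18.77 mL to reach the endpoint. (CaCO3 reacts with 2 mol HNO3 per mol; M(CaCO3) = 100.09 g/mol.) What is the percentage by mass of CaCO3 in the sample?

Total n(HNO3) added = 0.4321 x 0.05114 = 0.02210 mol.
n(LiOH) used = 0.3750 x 0.01877 = 0.007039 mol, which equals the excess n(HNO3).
So n(HNO3) consumed by the sample = 0.02210 - 0.007039 = 0.01506 mol.
n(CaCO3) = 0.01506 / 2 = 0.007529 mol.
mass CaCO3 = 0.007529 x 100.09 = 0.7536 g, so %CaCO3 = 0.7536/0.9920 x 100 = 76.0%.

76.0%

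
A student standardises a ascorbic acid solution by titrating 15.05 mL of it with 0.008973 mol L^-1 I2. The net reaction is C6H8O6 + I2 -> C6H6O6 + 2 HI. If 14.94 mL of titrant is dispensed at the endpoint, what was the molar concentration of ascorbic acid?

n(I2) = 0.008973 x 0.01494 = 0.0001341 mol.
From the balanced equation, 1 mol I2 reacts with 1 mol ascorbic acid, so n(ascorbic acid) = 0.0001341 x 1/1 = 0.0001341 mol.
[ascorbic acid] = 0.0001341 / 0.01505 L = 0.00891 M.

0.00891 M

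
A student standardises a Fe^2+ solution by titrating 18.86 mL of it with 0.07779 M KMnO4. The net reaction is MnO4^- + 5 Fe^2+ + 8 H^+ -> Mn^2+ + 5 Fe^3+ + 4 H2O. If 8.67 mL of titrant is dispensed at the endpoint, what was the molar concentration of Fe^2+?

n(KMnO4) = 0.07779 x 0.008670 = 0.0006744 mol.
From the balanced equation, 1 mol KMnO4 reacts with 5 mol Fe^2+, so n(Fe^2+) = 0.0006744 x 5/1 = 0.003372 mol.
[Fe^2+] = 0.003372 / 0.01886 L = 0.179 M.

0.179 M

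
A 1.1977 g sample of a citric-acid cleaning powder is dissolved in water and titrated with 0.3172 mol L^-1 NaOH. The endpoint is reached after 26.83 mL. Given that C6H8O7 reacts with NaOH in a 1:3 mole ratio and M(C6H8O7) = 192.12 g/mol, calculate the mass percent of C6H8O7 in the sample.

n(NaOH) = 0.3172 x 0.02683 = 0.008510 mol.
n(C6H8O7) = 0.008510 / 3 = 0.002837 mol.
mass of C6H8O7 = 0.002837 x 192.12 = 0.5450 g.
% purity = 0.5450 / 1.1977 x 100 = 45.5%.

45.5%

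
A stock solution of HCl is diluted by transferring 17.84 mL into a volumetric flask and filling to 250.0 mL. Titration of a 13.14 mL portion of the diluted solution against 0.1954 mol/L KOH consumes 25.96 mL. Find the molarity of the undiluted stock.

n(KOH) = 0.1954 x 0.02596 = 0.005073 mol.
n(HCl) in the aliquot = 0.005073 mol.
[diluted HCl] = 0.005073 / 0.01314 = 0.3860 M.
Dilution factor = 250.0/17.84 = 14.01, so [stock] = 0.3860 x 14.01 = 5.41 M.

5.41 M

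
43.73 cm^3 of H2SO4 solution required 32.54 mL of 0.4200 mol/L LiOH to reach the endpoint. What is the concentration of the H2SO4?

n(LiOH) delivered = 0.4200 x 0.03254 = 0.01367 mol.
The reaction is 1 H2SO4 + 2 LiOH, so n(H2SO4) = 0.01367 x 1/2 = 0.006833 mol.
[H2SO4] = 0.006833 mol / 0.04373 L = 0.156 M.

0.156 M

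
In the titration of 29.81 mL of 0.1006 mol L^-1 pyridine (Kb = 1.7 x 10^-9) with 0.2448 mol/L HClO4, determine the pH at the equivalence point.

n(C5H5N) = 0.1006 x 0.02981 = 0.002999 mol; V(HClO4) at equivalence = 0.002999/0.2448 = 0.01225 L.
At equivalence the base is fully converted to C5H5NH+; total volume = 0.04206 L, so [C5H5NH+] = 0.002999/0.04206 = 0.07130 M.
Ka(C5H5NH+) = Kw/Kb = 1.0e-14 / 1.7 x 10^-9 = 5.88e-6.
[H^+] = sqrt(Ka x [C5H5NH+]) = sqrt(5.88e-6 x 0.07130) = 0.000648 M.
pH = -log(0.000648) = 3.19.

3.19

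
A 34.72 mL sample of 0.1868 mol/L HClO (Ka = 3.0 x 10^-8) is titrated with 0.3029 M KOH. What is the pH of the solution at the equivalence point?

n(HClO) = 0.1868 x 0.03472 = 0.006486 mol; V(KOH) at equivalence = 0.006486/0.3029 = 0.02141 L.
At equivalence all the acid is converted to ClO-; total volume = 0.03472 + 0.02141 = 0.05613 L, so [ClO-] = 0.006486/0.05613 = 0.1155 M.
Kb = Kw/Ka = 1.0e-14 / 3.0 x 10^-8 = 3.33e-7.
[OH^-] = sqrt(Kb x [ClO-]) = sqrt(3.33e-7 x 0.1155) = 0.000196 M.
pOH = 3.71, so pH = 14.00 - 3.71 = 10.29.

10.29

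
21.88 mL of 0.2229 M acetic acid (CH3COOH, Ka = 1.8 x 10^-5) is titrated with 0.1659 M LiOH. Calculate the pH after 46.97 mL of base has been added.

12.63

n(acid) = 0.2229 x 0.02188 = 0.004877 mol; n(LiOH) added = 0.1659 x 0.04697 = 0.007792 mol.
Base is in excess by 0.007792 - 0.004877 = 0.002915 mol in a total volume of 0.06885 L.
[OH^-] = 0.002915/0.06885 = 0.04234 M, so pOH = 1.37 and pH = 14.00 - 1.37 = 12.63.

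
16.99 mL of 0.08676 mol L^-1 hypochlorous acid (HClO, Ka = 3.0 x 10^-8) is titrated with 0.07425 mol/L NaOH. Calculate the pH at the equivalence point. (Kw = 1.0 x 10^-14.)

n(HClO) = 0.08676 x 0.01699 = 0.001474 mol; V(NaOH) at equivalence = 0.001474/0.07425 = 0.01985 L.
At equivalence all the acid is converted to ClO-; total volume = 0.01699 + 0.01985 = 0.03684 L, so [ClO-] = 0.001474/0.03684 = 0.04001 M.
Kb = Kw/Ka = 1.0e-14 / 3.0 x 10^-8 = 3.33e-7.
[OH^-] = sqrt(Kb x [ClO-]) = sqrt(3.33e-7 x 0.04001) = 0.000115 M.
pOH = 3.94, so pH = 14.00 - 3.94 = 10.06.

10.06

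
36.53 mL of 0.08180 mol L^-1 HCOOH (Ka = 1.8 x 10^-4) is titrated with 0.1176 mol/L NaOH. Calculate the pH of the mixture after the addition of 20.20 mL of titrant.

4.33

Initial n(HCOOH) = 0.08180 x 0.03653 = 0.002988 mol.
n(NaOH) added = 0.1176 x 0.02020 = 0.002376 mol, converting that many moles of HCOOH to HCOO-.
Remaining n(HCOOH) = 0.0006126 mol; n(HCOO-) = 0.002376 mol.
By Henderson-Hasselbalch, pH = pKa + log([A^-]/[HA]) = 3.74 + log(0.002376/0.0006126) = 3.74 + (+0.59) = 4.33.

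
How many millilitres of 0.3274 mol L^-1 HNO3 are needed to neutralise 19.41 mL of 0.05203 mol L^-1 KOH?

3.08 mL

n(KOH) = 0.05203 mol/L x 0.01941 L = 0.001010 mol.
At equivalence n(HNO3) = n(KOH) = 0.001010 mol.
V(HNO3) = 0.001010 / 0.3274 = 0.003085 L = 3.08 mL.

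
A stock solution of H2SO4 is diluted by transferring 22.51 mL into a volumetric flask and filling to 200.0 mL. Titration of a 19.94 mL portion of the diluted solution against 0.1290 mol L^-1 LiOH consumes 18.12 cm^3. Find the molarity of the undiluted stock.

0.521 M

n(LiOH) = 0.1290 x 0.01812 = 0.002337 mol.
n(H2SO4) in the aliquot = 0.002337 x 1/2 = 0.001169 mol.
[diluted H2SO4] = 0.001169 / 0.01994 = 0.05861 M.
Dilution factor = 200.0/22.51 = 8.885, so [stock] = 0.05861 x 8.885 = 0.521 M.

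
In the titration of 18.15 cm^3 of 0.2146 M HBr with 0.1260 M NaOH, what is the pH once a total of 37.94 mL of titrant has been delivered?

n(acid) = 0.2146 x 0.01815 = 0.003895 mol; n(NaOH) added = 0.1260 x 0.03794 = 0.004780 mol.
Base is in excess by 0.004780 - 0.003895 = 0.0008854 mol in a total volume of 0.05609 L.
[OH^-] = 0.0008854/0.05609 = 0.01579 M, so pOH = 1.80 and pH = 14.00 - 1.80 = 12.20.

12.20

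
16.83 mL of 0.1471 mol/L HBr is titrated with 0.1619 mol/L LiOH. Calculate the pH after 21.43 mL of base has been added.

n(acid) = 0.1471 x 0.01683 = 0.002476 mol; n(LiOH) added = 0.1619 x 0.02143 = 0.003470 mol.
Base is in excess by 0.003470 - 0.002476 = 0.0009938 mol in a total volume of 0.03826 L.
[OH^-] = 0.0009938/0.03826 = 0.02598 M, so pOH = 1.59 and pH = 14.00 - 1.59 = 12.41.

12.41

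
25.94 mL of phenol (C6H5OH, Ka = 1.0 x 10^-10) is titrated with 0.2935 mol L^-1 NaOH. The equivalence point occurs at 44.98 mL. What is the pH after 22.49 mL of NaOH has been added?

10.00

22.49 mL is exactly half the equivalence volume (44.98/2), i.e. the half-equivalence point.
There, n(HA) = n(A^-), so pH = pKa = -log(1.0 x 10^-10) = 10.00.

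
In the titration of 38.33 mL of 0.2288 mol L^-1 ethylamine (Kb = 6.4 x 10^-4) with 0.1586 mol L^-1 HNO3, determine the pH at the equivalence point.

5.92

n(C2H5NH2) = 0.2288 x 0.03833 = 0.008770 mol; V(HNO3) at equivalence = 0.008770/0.1586 = 0.05530 L.
At equivalence the base is fully converted to C2H5NH3+; total volume = 0.09363 L, so [C2H5NH3+] = 0.008770/0.09363 = 0.09367 M.
Ka(C2H5NH3+) = Kw/Kb = 1.0e-14 / 6.4 x 10^-4 = 1.56e-11.
[H^+] = sqrt(Ka x [C2H5NH3+]) = sqrt(1.56e-11 x 0.09367) = 1.21e-6 M.
pH = -log(1.21e-6) = 5.92.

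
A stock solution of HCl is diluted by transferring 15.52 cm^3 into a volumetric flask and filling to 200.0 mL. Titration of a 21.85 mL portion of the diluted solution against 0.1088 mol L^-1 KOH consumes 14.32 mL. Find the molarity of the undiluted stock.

0.919 M

n(KOH) = 0.1088 x 0.01432 = 0.001558 mol.
n(HCl) in the aliquot = 0.001558 mol.
[diluted HCl] = 0.001558 / 0.02185 = 0.07131 M.
Dilution factor = 200.0/15.52 = 12.89, so [stock] = 0.07131 x 12.89 = 0.919 M.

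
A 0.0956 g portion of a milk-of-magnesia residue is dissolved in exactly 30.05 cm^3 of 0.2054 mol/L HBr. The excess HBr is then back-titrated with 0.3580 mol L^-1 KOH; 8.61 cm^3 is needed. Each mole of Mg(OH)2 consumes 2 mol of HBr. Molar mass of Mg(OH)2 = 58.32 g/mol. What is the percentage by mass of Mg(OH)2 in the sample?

Total n(HBr) added = 0.2054 x 0.03005 = 0.006172 mol.
n(KOH) used = 0.3580 x 0.008610 = 0.003082 mol, which equals the excess n(HBr).
So n(HBr) consumed by the sample = 0.006172 - 0.003082 = 0.003090 mol.
n(Mg(OH)2) = 0.003090 / 2 = 0.001545 mol.
mass Mg(OH)2 = 0.001545 x 58.32 = 0.09010 g, so %Mg(OH)2 = 0.09010/0.0956 x 100 = 94.2%.

94.2%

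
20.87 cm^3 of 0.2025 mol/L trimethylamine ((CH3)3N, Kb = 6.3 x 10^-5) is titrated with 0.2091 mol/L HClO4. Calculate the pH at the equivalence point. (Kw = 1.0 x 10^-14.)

n((CH3)3N) = 0.2025 x 0.02087 = 0.004226 mol; V(HClO4) at equivalence = 0.004226/0.2091 = 0.02021 L.
At equivalence the base is fully converted to (CH3)3NH+; total volume = 0.04108 L, so [(CH3)3NH+] = 0.004226/0.04108 = 0.1029 M.
Ka((CH3)3NH+) = Kw/Kb = 1.0e-14 / 6.3 x 10^-5 = 1.59e-10.
[H^+] = sqrt(Ka x [(CH3)3NH+]) = sqrt(1.59e-10 x 0.1029) = 4.04e-6 M.
pH = -log(4.04e-6) = 5.39.

5.39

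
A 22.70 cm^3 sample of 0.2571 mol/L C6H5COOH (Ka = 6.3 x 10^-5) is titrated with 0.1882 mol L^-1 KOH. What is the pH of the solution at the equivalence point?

n(C6H5COOH) = 0.2571 x 0.02270 = 0.005836 mol; V(KOH) at equivalence = 0.005836/0.1882 = 0.03101 L.
At equivalence all the acid is converted to C6H5COO-; total volume = 0.02270 + 0.03101 = 0.05371 L, so [C6H5COO-] = 0.005836/0.05371 = 0.1087 M.
Kb = Kw/Ka = 1.0e-14 / 6.3 x 10^-5 = 1.59e-10.
[OH^-] = sqrt(Kb x [C6H5COO-]) = sqrt(1.59e-10 x 0.1087) = 4.15e-6 M.
pOH = 5.38, so pH = 14.00 - 5.38 = 8.62.

8.62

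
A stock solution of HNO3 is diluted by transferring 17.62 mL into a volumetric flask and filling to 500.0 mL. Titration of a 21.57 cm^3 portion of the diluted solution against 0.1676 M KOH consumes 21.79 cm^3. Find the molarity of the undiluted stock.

n(KOH) = 0.1676 x 0.02179 = 0.003652 mol.
n(HNO3) in the aliquot = 0.003652 mol.
[diluted HNO3] = 0.003652 / 0.02157 = 0.1693 M.
Dilution factor = 500.0/17.62 = 28.38, so [stock] = 0.1693 x 28.38 = 4.80 M.

4.80 M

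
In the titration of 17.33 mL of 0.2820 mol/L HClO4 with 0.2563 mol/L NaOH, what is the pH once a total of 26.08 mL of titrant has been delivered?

12.62

n(acid) = 0.2820 x 0.01733 = 0.004887 mol; n(NaOH) added = 0.2563 x 0.02608 = 0.006684 mol.
Base is in excess by 0.006684 - 0.004887 = 0.001797 mol in a total volume of 0.04341 L.
[OH^-] = 0.001797/0.04341 = 0.04140 M, so pOH = 1.38 and pH = 14.00 - 1.38 = 12.62.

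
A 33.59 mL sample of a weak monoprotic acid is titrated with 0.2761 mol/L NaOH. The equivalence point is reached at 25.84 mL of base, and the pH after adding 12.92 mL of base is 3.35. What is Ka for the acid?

4.5 x 10^-4

12.92 mL is half of the equivalence volume, so this is the half-equivalence point where [HA] = [A^-].
At half-equivalence pH = pKa, so pKa = 3.35.
Ka = 10^(-3.35) = 4.5 x 10^-4.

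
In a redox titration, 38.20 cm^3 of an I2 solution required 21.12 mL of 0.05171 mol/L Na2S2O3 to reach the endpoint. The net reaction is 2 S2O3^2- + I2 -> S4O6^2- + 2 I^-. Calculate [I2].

n(Na2S2O3) = 0.05171 x 0.02112 = 0.001092 mol.
From the balanced equation, 2 mol Na2S2O3 reacts with 1 mol I2, so n(I2) = 0.001092 x 1/2 = 0.0005461 mol.
[I2] = 0.0005461 / 0.03820 L = 0.0143 M.

0.0143 M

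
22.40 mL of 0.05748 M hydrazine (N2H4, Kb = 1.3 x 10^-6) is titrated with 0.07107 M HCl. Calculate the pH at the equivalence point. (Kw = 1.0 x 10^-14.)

n(N2H4) = 0.05748 x 0.02240 = 0.001288 mol; V(HCl) at equivalence = 0.001288/0.07107 = 0.01812 L.
At equivalence the base is fully converted to N2H5+; total volume = 0.04052 L, so [N2H5+] = 0.001288/0.04052 = 0.03178 M.
Ka(N2H5+) = Kw/Kb = 1.0e-14 / 1.3 x 10^-6 = 7.69e-9.
[H^+] = sqrt(Ka x [N2H5+]) = sqrt(7.69e-9 x 0.03178) = 1.56e-5 M.
pH = -log(1.56e-5) = 4.81.

4.81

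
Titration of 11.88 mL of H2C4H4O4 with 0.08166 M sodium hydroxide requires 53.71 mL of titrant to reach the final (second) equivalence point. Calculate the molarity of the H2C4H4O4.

n(NaOH) = 0.08166 x 0.05371 = 0.004386 mol.
At the final (second) equivalence point, 2 mol OH^- react per mol H2C4H4O4, so n(H2C4H4O4) = 0.004386 / 2 = 0.002193 mol.
[H2C4H4O4] = 0.002193 / 0.01188 L = 0.185 M.

0.185 M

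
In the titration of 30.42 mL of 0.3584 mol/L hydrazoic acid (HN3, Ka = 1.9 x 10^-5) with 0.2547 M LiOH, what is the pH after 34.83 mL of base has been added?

5.36

Initial n(HN3) = 0.3584 x 0.03042 = 0.01090 mol.
n(LiOH) added = 0.2547 x 0.03483 = 0.008871 mol, converting that many moles of HN3 to N3-.
Remaining n(HN3) = 0.002031 mol; n(N3-) = 0.008871 mol.
By Henderson-Hasselbalch, pH = pKa + log([A^-]/[HA]) = 4.72 + log(0.008871/0.002031) = 4.72 + (+0.64) = 5.36.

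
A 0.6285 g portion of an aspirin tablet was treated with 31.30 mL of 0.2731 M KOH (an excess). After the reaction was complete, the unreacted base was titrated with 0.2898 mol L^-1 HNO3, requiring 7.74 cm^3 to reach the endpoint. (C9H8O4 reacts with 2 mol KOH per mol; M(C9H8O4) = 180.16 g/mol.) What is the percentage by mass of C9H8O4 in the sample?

90.4%

Total n(KOH) added = 0.2731 x 0.03130 = 0.008548 mol.
n(HNO3) used = 0.2898 x 0.007740 = 0.002243 mol, which equals the excess n(KOH).
So n(KOH) consumed by the sample = 0.008548 - 0.002243 = 0.006305 mol.
n(C9H8O4) = 0.006305 / 2 = 0.003152 mol.
mass C9H8O4 = 0.003152 x 180.16 = 0.5680 g, so %C9H8O4 = 0.5680/0.6285 x 100 = 90.4%.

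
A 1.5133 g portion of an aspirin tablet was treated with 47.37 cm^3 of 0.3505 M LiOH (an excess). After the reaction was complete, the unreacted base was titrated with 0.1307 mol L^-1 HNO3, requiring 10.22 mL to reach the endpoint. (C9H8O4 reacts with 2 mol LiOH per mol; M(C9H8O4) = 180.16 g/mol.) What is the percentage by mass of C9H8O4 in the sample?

90.9%

Total n(LiOH) added = 0.3505 x 0.04737 = 0.01660 mol.
n(HNO3) used = 0.1307 x 0.01022 = 0.001336 mol, which equals the excess n(LiOH).
So n(LiOH) consumed by the sample = 0.01660 - 0.001336 = 0.01527 mol.
n(C9H8O4) = 0.01527 / 2 = 0.007634 mol.
mass C9H8O4 = 0.007634 x 180.16 = 1.375 g, so %C9H8O4 = 1.375/1.5133 x 100 = 90.9%.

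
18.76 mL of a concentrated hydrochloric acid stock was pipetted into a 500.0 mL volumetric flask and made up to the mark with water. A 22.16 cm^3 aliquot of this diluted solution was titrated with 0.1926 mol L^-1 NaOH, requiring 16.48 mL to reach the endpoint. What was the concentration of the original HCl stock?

3.82 M

n(NaOH) = 0.1926 x 0.01648 = 0.003174 mol.
n(HCl) in the aliquot = 0.003174 mol.
[diluted HCl] = 0.003174 / 0.02216 = 0.1432 M.
Dilution factor = 500.0/18.76 = 26.65, so [stock] = 0.1432 x 26.65 = 3.82 M.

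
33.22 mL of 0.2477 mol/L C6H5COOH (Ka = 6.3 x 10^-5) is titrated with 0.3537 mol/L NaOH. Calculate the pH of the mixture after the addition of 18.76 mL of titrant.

4.82

Initial n(C6H5COOH) = 0.2477 x 0.03322 = 0.008229 mol.
n(NaOH) added = 0.3537 x 0.01876 = 0.006635 mol, converting that many moles of C6H5COOH to C6H5COO-.
Remaining n(C6H5COOH) = 0.001593 mol; n(C6H5COO-) = 0.006635 mol.
By Henderson-Hasselbalch, pH = pKa + log([A^-]/[HA]) = 4.20 + log(0.006635/0.001593) = 4.20 + (+0.62) = 4.82.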